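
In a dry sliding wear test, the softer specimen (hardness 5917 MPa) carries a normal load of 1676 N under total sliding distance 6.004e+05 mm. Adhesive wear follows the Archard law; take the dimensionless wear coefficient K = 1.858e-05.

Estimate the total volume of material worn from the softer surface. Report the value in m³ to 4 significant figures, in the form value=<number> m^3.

value=3.160e-09 m^3

Each operation keeps full float precision, and shown intermediates are rounded, and one final rounding, at 4 significant figures.
Total distance L = 6.004e+05 mm = 600.4 m.
Hardness H = 5917 MPa = 5.917e+09 Pa.
SI base units throughout: W = 1676 N, H = 5.917e+09 Pa, K = 1.858e-05.
Archard volume V = K·W·L/H = 1.858e-05 · 1676 · 600.4 / 5.917e+09 = 3.160e-09 m³.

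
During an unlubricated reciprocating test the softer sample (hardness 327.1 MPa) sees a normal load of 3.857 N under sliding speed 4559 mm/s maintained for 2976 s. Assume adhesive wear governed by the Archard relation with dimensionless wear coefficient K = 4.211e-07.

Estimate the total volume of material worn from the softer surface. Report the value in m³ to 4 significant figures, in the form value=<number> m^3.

value=6.737e-11 m^3

The algebra maintains full precision. The intermediates are displayed rounded. Rounded once at the end to four significant figures.
Convert: Sliding speed v = 4559 mm/s = 4.559 m/s. Distance L = v·t = 4.559 m/s × 2976 s = 1.357e+04 m.
Convert: Hardness H = 327.1 MPa = 3.271e+08 Pa.
In SI base units: W = 3.857 N, H = 3.271e+08 Pa, K = 4.211e-07.
Volume removed: V = K·W·L/H = 4.211e-07 · 3.857 · 1.357e+04 / 3.271e+08 = 6.737e-11 m³.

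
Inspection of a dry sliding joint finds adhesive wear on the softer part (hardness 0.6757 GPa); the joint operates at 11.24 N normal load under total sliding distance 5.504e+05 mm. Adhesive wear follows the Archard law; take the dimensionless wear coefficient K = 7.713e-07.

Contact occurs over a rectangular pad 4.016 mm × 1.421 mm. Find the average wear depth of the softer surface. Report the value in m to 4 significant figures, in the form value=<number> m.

value=1.237e-06 m

Every step maintains full float precision, and intermediate values appear rounded — one last rounding: 4 significant digits.
Sliding distance L = 5.504e+05 mm = 550.4 m.
Hardness H = 0.6757 GPa = 6.757e+08 Pa.
Pad sides 4.016 mm × 1.421 mm = 0.004016 m × 0.001421 m. Contact area A = 0.004016 m × 0.001421 m = 5.707e-06 m².
SI base units throughout: W = 11.24 N, H = 6.757e+08 Pa, K = 7.713e-07.
Apply Archard: V = K·W·L/H = 7.713e-07 · 11.24 · 550.4 / 6.757e+08 = 7.062e-12 m³.
Depth of wear h = V/A = 7.062e-12 / 5.707e-06 = 1.237e-06 m.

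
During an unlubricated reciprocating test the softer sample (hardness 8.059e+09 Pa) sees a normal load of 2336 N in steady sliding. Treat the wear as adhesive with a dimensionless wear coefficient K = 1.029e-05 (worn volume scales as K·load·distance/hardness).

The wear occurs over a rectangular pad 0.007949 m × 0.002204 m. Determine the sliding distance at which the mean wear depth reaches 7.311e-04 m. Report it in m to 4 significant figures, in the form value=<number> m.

value=4294 m

The intermediates are displayed rounded; the algebra holds full float precision — a lone final rounding: four significant digits.
Convert: Contact area A = 0.007949 m × 0.002204 m = 1.752e-05 m².
In SI base units: W = 2336 N, H = 8.059e+09 Pa, K = 1.029e-05.
Wearable volume V_lim = h_lim·A = 7.311e-04 · 1.752e-05 = 1.281e-08 m³.
Life L = V_lim·H/(K·W) = 1.281e-08 · 8.059e+09 / (1.029e-05 · 2336) = 4294 m.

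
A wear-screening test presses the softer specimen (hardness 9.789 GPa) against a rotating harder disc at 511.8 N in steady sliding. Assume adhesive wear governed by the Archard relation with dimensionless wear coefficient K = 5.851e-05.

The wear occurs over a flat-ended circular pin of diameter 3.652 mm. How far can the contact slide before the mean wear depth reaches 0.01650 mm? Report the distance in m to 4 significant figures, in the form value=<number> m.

value=56.50 m

Intermediates are printed rounded — all arithmetic keeps full float precision — a lone final rounding, at four significant figures.
Hardness H = 9.789 GPa = 9.789e+09 Pa.
Pin diameter d = 3.652 mm = 0.003652 m. Contact area A = π·d²/4 = π·(0.003652 m)²/4 = 1.047e-05 m².
Depth limit h_lim = 0.01650 mm = 1.650e-05 m.
Expressed in SI base units: W = 511.8 N, H = 9.789e+09 Pa, K = 5.851e-05.
Permissible volume V_lim = h_lim·A = 1.650e-05 · 1.047e-05 = 1.728e-10 m³.
Inverting, life L = V_lim·H/(K·W) = 1.728e-10 · 9.789e+09 / (5.851e-05 · 511.8) = 56.50 m.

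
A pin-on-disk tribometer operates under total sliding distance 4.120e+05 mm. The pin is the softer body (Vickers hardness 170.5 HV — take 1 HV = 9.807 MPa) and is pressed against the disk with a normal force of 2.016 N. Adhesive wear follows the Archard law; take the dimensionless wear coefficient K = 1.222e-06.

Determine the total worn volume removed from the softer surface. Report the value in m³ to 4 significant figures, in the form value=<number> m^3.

All working math maintains full precision. The intermediates appear rounded. Rounded once at the end, at 4 significant digits.
Convert: Distance covered L = 4.120e+05 mm = 412.0 m.
Convert: Hardness H = 170.5 HV × 9.807 MPa/HV = 1672 MPa = 1.672e+09 Pa.
SI base units throughout: W = 2.016 N, H = 1.672e+09 Pa, K = 1.222e-06.
Volume removed: V = K·W·L/H = 1.222e-06 · 2.016 · 412.0 / 1.672e+09 = 6.070e-13 m³.

value=6.070e-13 m^3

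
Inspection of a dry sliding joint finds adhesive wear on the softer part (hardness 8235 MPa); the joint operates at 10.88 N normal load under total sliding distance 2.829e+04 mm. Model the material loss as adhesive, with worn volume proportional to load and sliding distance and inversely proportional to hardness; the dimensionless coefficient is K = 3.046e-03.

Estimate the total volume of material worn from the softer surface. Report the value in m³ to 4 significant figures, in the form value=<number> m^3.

Intermediates are displayed rounded. All working math holds full precision — a lone final rounding to four significant figures.
Convert: Path length L = 2.829e+04 mm = 28.29 m.
Convert: Hardness H = 8235 MPa = 8.235e+09 Pa.
In SI base units: W = 10.88 N, H = 8.235e+09 Pa, K = 3.046e-03.
Apply Archard: V = K·W·L/H = 3.046e-03 · 10.88 · 28.29 / 8.235e+09 = 1.138e-10 m³.

value=1.138e-10 m^3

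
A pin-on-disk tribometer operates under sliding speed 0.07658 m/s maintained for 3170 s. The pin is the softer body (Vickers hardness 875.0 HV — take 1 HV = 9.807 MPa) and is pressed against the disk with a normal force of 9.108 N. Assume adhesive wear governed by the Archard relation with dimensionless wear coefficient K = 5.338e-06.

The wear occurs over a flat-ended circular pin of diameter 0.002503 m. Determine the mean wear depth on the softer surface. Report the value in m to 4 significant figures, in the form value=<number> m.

Each operation holds full precision — intermediates are shown rounded. Rounded just once to 4 significant figures.
Path length L = v·t = 0.07658 m/s × 3170 s = 242.8 m.
Hardness H = 875.0 HV × 9.807 MPa/HV = 8581 MPa = 8.581e+09 Pa.
Contact area A = π·d²/4 = π·(0.002503 m)²/4 = 4.921e-06 m².
SI base units throughout: W = 9.108 N, H = 8.581e+09 Pa, K = 5.338e-06.
Apply Archard: V = K·W·L/H = 5.338e-06 · 9.108 · 242.8 / 8.581e+09 = 1.375e-12 m³.
Depth of wear h = V/A = 1.375e-12 / 4.921e-06 = 2.795e-07 m.

value=2.795e-07 m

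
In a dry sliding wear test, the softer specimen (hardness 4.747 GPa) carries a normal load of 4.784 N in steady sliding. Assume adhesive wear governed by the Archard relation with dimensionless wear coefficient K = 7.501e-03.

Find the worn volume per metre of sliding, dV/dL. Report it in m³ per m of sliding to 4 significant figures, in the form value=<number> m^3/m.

The computation maintains full float precision; intermediate values are printed rounded; a single final rounding: 4 significant figures.
Convert: Hardness H = 4.747 GPa = 4.747e+09 Pa.
In SI base units, W = 4.784 N, H = 4.747e+09 Pa, K = 7.501e-03.
Sliding wear rate dV/dL = K·W/H (no L dependence): 7.501e-03 · 4.784 / 4.747e+09 = 7.559e-12 m³/m.

value=7.559e-12 m^3/m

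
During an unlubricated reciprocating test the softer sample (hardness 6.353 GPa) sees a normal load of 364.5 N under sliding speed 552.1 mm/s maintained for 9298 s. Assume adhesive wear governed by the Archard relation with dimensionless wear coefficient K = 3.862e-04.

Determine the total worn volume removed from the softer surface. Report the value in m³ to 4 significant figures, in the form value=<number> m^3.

Each operation maintains full float precision — the intermediates are printed rounded — rounded just once to 4 significant digits.
Convert: Sliding speed v = 552.1 mm/s = 0.5521 m/s. The distance L = v·t = 0.5521 m/s × 9298 s = 5133 m.
Convert: Hardness H = 6.353 GPa = 6.353e+09 Pa.
In SI base units: W = 364.5 N, H = 6.353e+09 Pa, K = 3.862e-04.
Volume removed: V = K·W·L/H = 3.862e-04 · 364.5 · 5133 / 6.353e+09 = 1.137e-07 m³.

value=1.137e-07 m^3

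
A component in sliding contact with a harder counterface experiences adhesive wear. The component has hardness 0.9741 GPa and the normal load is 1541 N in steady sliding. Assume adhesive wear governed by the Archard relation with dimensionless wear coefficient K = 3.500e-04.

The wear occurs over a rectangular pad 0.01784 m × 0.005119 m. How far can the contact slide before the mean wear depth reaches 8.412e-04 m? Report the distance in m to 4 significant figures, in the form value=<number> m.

value=138.7 m

All arithmetic maintains full precision — shown intermediates are rounded, and a lone final rounding: four significant digits.
Hardness H = 0.9741 GPa = 9.741e+08 Pa.
Contact area A = 0.01784 m × 0.005119 m = 9.132e-05 m².
SI base units throughout: W = 1541 N, H = 9.741e+08 Pa, K = 3.500e-04.
Volume at the limit: V_lim = h_lim·A = 8.412e-04 · 9.132e-05 = 7.682e-08 m³.
Sliding life L = V_lim·H/(K·W) = 7.682e-08 · 9.741e+08 / (3.500e-04 · 1541) = 138.7 m.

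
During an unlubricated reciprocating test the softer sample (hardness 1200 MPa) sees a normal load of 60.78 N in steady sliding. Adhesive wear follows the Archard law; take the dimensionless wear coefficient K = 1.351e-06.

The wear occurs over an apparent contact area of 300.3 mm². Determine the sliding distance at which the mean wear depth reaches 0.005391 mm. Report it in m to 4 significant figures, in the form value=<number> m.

All arithmetic maintains full float precision, and intermediates are displayed rounded; one final rounding: 4 significant digits.
Convert: Hardness H = 1200 MPa = 1.200e+09 Pa.
Convert: Contact area A = 300.3 mm² = 3.003e-04 m².
Convert: Depth limit h_lim = 0.005391 mm = 5.391e-06 m.
In SI base units, W = 60.78 N, H = 1.200e+09 Pa, K = 1.351e-06.
Volume at the limit: V_lim = h_lim·A = 5.391e-06 · 3.003e-04 = 1.619e-09 m³.
Sliding life L = V_lim·H/(K·W) = 1.619e-09 · 1.200e+09 / (1.351e-06 · 60.78) = 2.366e+04 m.

value=2.366e+04 m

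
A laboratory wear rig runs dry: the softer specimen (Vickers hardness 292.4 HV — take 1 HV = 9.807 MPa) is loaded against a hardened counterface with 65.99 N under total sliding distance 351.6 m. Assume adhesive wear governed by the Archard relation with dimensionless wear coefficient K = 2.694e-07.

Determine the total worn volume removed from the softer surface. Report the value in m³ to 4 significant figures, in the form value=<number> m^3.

value=2.180e-12 m^3

Intermediates are shown rounded, and the algebra holds full float precision; one last rounding to four significant digits.
Hardness H = 292.4 HV × 9.807 MPa/HV = 2868 MPa = 2.868e+09 Pa.
Collected in SI base units: W = 65.99 N, H = 2.868e+09 Pa, K = 2.694e-07.
Apply Archard: V = K·W·L/H = 2.694e-07 · 65.99 · 351.6 / 2.868e+09 = 2.180e-12 m³.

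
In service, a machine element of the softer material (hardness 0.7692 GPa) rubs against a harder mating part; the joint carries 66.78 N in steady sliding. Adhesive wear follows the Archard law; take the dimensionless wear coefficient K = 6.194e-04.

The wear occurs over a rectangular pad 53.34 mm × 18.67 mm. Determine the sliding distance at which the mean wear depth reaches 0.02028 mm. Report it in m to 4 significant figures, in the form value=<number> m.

Every step carries full precision. Displayed values are rounded; a lone final rounding: four significant figures.
Convert: Hardness H = 0.7692 GPa = 7.692e+08 Pa.
Convert: Pad sides 53.34 mm × 18.67 mm = 0.05334 m × 0.01867 m. Contact area A = 0.05334 m × 0.01867 m = 9.959e-04 m².
Convert: Depth limit h_lim = 0.02028 mm = 2.028e-05 m.
SI base units throughout: W = 66.78 N, H = 7.692e+08 Pa, K = 6.194e-04.
Wearable volume V_lim = h_lim·A = 2.028e-05 · 9.959e-04 = 2.020e-08 m³.
Sliding life L = V_lim·H/(K·W) = 2.020e-08 · 7.692e+08 / (6.194e-04 · 66.78) = 375.6 m.

value=375.6 m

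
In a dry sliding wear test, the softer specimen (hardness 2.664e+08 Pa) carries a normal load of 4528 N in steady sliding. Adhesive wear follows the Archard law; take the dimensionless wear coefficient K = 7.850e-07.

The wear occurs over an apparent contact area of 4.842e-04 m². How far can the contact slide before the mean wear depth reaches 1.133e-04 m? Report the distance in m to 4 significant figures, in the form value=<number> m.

value=4112 m

Intermediates are displayed rounded. All working math holds full float precision; rounded just once: 4 significant figures.
Restated in SI base units: W = 4528 N, H = 2.664e+08 Pa, K = 7.850e-07.
Wearable volume V_lim = h_lim·A = 1.133e-04 · 4.842e-04 = 5.486e-08 m³.
Thus life L = V_lim·H/(K·W) = 5.486e-08 · 2.664e+08 / (7.850e-07 · 4528) = 4112 m.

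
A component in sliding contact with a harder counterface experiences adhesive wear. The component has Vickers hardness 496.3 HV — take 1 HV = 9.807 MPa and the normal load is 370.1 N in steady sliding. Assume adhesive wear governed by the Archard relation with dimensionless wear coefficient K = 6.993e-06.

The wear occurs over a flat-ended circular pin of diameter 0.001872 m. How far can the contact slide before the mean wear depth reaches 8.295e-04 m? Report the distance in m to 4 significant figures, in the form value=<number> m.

Every step carries exact precision, and intermediates appear rounded — rounded once at the end to four significant digits.
Hardness H = 496.3 HV × 9.807 MPa/HV = 4867 MPa = 4.867e+09 Pa.
Contact area A = π·d²/4 = π·(0.001872 m)²/4 = 2.752e-06 m².
Working in SI base units: W = 370.1 N, H = 4.867e+09 Pa, K = 6.993e-06.
Volume at the limit: V_lim = h_lim·A = 8.295e-04 · 2.752e-06 = 2.283e-09 m³.
Sliding life L = V_lim·H/(K·W) = 2.283e-09 · 4.867e+09 / (6.993e-06 · 370.1) = 4294 m.

value=4294 m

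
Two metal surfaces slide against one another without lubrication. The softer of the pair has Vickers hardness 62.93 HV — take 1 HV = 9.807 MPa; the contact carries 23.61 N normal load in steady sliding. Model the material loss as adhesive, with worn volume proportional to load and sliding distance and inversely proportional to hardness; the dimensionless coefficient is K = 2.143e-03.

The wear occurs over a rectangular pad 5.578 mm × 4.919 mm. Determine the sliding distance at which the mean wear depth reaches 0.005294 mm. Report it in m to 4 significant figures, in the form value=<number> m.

value=1.772 m

The intermediates appear rounded — all working math maintains exact precision. Rounded just once, at four significant digits.
Convert: Hardness H = 62.93 HV × 9.807 MPa/HV = 617.2 MPa = 6.172e+08 Pa.
Convert: Pad sides 5.578 mm × 4.919 mm = 0.005578 m × 0.004919 m. Contact area A = 0.005578 m × 0.004919 m = 2.744e-05 m².
Convert: Depth limit h_lim = 0.005294 mm = 5.294e-06 m.
Collected in SI base units: W = 23.61 N, H = 6.172e+08 Pa, K = 2.143e-03.
Allowed volume V_lim = h_lim·A = 5.294e-06 · 2.744e-05 = 1.453e-10 m³.
So the life L = V_lim·H/(K·W) = 1.453e-10 · 6.172e+08 / (2.143e-03 · 23.61) = 1.772 m.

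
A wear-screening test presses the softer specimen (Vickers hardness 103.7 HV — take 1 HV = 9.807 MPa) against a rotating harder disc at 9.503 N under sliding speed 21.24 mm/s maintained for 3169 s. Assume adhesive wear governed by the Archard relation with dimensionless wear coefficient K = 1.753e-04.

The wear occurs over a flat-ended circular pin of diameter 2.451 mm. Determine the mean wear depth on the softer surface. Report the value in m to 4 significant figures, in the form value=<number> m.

value=2.337e-05 m

The intermediates are shown rounded, and the computation holds full float precision; a single final rounding, at four significant digits.
Sliding speed v = 21.24 mm/s = 0.02124 m/s. The distance L = v·t = 0.02124 m/s × 3169 s = 67.31 m.
Hardness H = 103.7 HV × 9.807 MPa/HV = 1017 MPa = 1.017e+09 Pa.
Pin diameter d = 2.451 mm = 0.002451 m. Contact area A = π·d²/4 = π·(0.002451 m)²/4 = 4.718e-06 m².
In SI base units: W = 9.503 N, H = 1.017e+09 Pa, K = 1.753e-04.
Archard relation: V = K·W·L/H = 1.753e-04 · 9.503 · 67.31 / 1.017e+09 = 1.103e-10 m³.
Wear depth h = V/A = 1.103e-10 / 4.718e-06 = 2.337e-05 m.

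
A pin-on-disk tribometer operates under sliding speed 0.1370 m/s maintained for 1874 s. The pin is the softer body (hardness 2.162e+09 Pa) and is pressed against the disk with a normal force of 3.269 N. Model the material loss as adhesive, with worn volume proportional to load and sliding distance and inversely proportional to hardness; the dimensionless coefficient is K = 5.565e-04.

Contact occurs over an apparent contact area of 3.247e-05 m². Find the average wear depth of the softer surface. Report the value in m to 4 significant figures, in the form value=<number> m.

value=6.653e-06 m

Intermediate values are printed rounded. All arithmetic keeps full float precision; one final rounding to 4 significant digits.
Distance covered L = v·t = 0.1370 m/s × 1874 s = 256.7 m.
Working in SI base units: W = 3.269 N, H = 2.162e+09 Pa, K = 5.565e-04.
Archard relation: V = K·W·L/H = 5.565e-04 · 3.269 · 256.7 / 2.162e+09 = 2.160e-10 m³.
Depth h = V/A = 2.160e-10 / 3.247e-05 = 6.653e-06 m.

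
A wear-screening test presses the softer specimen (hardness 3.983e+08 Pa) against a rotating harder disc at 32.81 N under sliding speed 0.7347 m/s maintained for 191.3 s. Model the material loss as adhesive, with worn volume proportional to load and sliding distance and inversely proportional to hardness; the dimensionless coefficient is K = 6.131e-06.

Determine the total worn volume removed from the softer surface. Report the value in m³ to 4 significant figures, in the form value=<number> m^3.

All arithmetic runs at exact precision; intermediate values appear rounded — a lone final rounding to 4 significant figures.
Path length L = v·t = 0.7347 m/s × 191.3 s = 140.5 m.
In SI base units: W = 32.81 N, H = 3.983e+08 Pa, K = 6.131e-06.
Archard relation: V = K·W·L/H = 6.131e-06 · 32.81 · 140.5 / 3.983e+08 = 7.098e-11 m³.

value=7.098e-11 m^3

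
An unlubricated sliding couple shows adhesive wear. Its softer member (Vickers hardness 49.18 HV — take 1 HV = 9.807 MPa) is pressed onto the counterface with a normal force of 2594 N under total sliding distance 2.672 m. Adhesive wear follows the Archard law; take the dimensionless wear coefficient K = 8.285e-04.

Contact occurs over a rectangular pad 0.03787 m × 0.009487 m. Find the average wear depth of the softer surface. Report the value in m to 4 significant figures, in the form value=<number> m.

value=3.314e-05 m

Intermediates appear rounded — all working math holds exact precision — a lone final rounding: four significant figures.
Convert: Hardness H = 49.18 HV × 9.807 MPa/HV = 482.3 MPa = 4.823e+08 Pa.
Convert: Contact area A = 0.03787 m × 0.009487 m = 3.593e-04 m².
In SI base units: W = 2594 N, H = 4.823e+08 Pa, K = 8.285e-04.
Apply Archard: V = K·W·L/H = 8.285e-04 · 2594 · 2.672 / 4.823e+08 = 1.191e-08 m³.
Depth of wear h = V/A = 1.191e-08 / 3.593e-04 = 3.314e-05 m.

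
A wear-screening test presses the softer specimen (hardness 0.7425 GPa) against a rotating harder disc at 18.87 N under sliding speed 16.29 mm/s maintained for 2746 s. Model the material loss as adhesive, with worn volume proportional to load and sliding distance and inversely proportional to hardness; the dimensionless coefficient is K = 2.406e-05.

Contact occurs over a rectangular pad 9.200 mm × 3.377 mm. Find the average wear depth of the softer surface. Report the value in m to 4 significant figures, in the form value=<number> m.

The intermediates are displayed rounded — all working math carries full precision; rounded once at the end: four significant digits.
Convert: Sliding speed v = 16.29 mm/s = 0.01629 m/s. Distance L = v·t = 0.01629 m/s × 2746 s = 44.73 m.
Convert: Hardness H = 0.7425 GPa = 7.425e+08 Pa.
Convert: Pad sides 9.200 mm × 3.377 mm = 0.009200 m × 0.003377 m. Contact area A = 0.009200 m × 0.003377 m = 3.107e-05 m².
SI base units throughout: W = 18.87 N, H = 7.425e+08 Pa, K = 2.406e-05.
By Archard's law, V = K·W·L/H = 2.406e-05 · 18.87 · 44.73 / 7.425e+08 = 2.735e-11 m³.
Average depth h = V/A = 2.735e-11 / 3.107e-05 = 8.804e-07 m.

value=8.804e-07 m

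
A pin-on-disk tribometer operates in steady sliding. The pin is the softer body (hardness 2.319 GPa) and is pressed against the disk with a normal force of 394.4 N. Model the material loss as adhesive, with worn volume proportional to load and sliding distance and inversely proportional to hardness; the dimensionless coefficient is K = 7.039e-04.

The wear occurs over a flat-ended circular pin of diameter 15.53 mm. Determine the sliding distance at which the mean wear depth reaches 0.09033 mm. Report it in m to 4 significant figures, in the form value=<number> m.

Every step carries full precision — displayed values are rounded; rounded once at the end: four significant figures.
Hardness H = 2.319 GPa = 2.319e+09 Pa.
Pin diameter d = 15.53 mm = 0.01553 m. Contact area A = π·d²/4 = π·(0.01553 m)²/4 = 1.894e-04 m².
Depth limit h_lim = 0.09033 mm = 9.033e-05 m.
SI base units throughout: W = 394.4 N, H = 2.319e+09 Pa, K = 7.039e-04.
Wearable volume V_lim = h_lim·A = 9.033e-05 · 1.894e-04 = 1.711e-08 m³.
So the life L = V_lim·H/(K·W) = 1.711e-08 · 2.319e+09 / (7.039e-04 · 394.4) = 142.9 m.

value=142.9 m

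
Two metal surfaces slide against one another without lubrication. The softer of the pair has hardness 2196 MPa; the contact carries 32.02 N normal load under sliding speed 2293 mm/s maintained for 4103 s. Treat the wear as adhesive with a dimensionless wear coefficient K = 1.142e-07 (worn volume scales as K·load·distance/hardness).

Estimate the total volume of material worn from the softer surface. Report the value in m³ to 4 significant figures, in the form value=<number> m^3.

value=1.567e-11 m^3

Every step keeps full precision — the intermediates are shown rounded — rounded once at the end, at four significant figures.
Convert: Sliding speed v = 2293 mm/s = 2.293 m/s. Sliding distance L = v·t = 2.293 m/s × 4103 s = 9408 m.
Convert: Hardness H = 2196 MPa = 2.196e+09 Pa.
Expressed in SI base units: W = 32.02 N, H = 2.196e+09 Pa, K = 1.142e-07.
By Archard's law, V = K·W·L/H = 1.142e-07 · 32.02 · 9408 / 2.196e+09 = 1.567e-11 m³.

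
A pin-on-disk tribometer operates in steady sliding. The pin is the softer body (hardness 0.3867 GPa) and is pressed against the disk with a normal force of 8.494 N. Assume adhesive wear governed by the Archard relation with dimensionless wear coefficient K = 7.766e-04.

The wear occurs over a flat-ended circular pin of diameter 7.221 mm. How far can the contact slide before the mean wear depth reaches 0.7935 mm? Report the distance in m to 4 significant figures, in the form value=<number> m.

The intermediates are shown rounded — each operation keeps full precision; a single final rounding to four significant figures.
Hardness H = 0.3867 GPa = 3.867e+08 Pa.
Pin diameter d = 7.221 mm = 0.007221 m. Contact area A = π·d²/4 = π·(0.007221 m)²/4 = 4.095e-05 m².
Depth limit h_lim = 0.7935 mm = 7.935e-04 m.
Restated in SI base units: W = 8.494 N, H = 3.867e+08 Pa, K = 7.766e-04.
Wearable volume V_lim = h_lim·A = 7.935e-04 · 4.095e-05 = 3.250e-08 m³.
Sliding life L = V_lim·H/(K·W) = 3.250e-08 · 3.867e+08 / (7.766e-04 · 8.494) = 1905 m.

value=1905 m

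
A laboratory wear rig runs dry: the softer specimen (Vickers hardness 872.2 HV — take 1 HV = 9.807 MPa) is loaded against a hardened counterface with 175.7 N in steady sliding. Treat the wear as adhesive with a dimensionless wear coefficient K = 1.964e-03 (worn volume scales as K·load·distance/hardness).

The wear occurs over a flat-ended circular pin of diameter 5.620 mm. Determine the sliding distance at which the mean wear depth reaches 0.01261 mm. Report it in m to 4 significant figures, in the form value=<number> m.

value=7.754 m

All working math runs at full precision — the intermediates are displayed rounded. Rounded just once, at four significant digits.
Hardness H = 872.2 HV × 9.807 MPa/HV = 8554 MPa = 8.554e+09 Pa.
Pin diameter d = 5.620 mm = 0.005620 m. Contact area A = π·d²/4 = π·(0.005620 m)²/4 = 2.481e-05 m².
Depth limit h_lim = 0.01261 mm = 1.261e-05 m.
In SI base units, W = 175.7 N, H = 8.554e+09 Pa, K = 1.964e-03.
Allowed volume V_lim = h_lim·A = 1.261e-05 · 2.481e-05 = 3.128e-10 m³.
Life L = V_lim·H/(K·W) = 3.128e-10 · 8.554e+09 / (1.964e-03 · 175.7) = 7.754 m.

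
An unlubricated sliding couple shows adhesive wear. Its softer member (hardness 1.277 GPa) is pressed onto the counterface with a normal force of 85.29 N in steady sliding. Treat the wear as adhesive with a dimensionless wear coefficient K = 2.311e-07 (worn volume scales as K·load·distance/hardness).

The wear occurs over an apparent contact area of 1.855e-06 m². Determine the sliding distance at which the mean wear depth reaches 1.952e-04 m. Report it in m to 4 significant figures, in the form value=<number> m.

value=2.346e+04 m

All arithmetic keeps full precision — intermediate values are printed rounded — one last rounding to four significant digits.
Hardness H = 1.277 GPa = 1.277e+09 Pa.
As SI base values: W = 85.29 N, H = 1.277e+09 Pa, K = 2.311e-07.
Limit volume V_lim = h_lim·A = 1.952e-04 · 1.855e-06 = 3.621e-10 m³.
Inverting, life L = V_lim·H/(K·W) = 3.621e-10 · 1.277e+09 / (2.311e-07 · 85.29) = 2.346e+04 m.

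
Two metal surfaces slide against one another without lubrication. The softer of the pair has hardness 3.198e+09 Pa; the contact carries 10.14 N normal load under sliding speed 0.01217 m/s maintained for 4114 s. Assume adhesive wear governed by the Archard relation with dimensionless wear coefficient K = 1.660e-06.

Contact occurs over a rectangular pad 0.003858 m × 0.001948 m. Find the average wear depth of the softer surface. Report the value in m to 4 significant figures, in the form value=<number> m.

value=3.506e-08 m

Quoted intermediates are rounded; the algebra carries exact precision — rounded once at the end to four significant digits.
Distance covered L = v·t = 0.01217 m/s × 4114 s = 50.07 m.
Contact area A = 0.003858 m × 0.001948 m = 7.515e-06 m².
Working in SI base units: W = 10.14 N, H = 3.198e+09 Pa, K = 1.660e-06.
The Archard volume V = K·W·L/H = 1.660e-06 · 10.14 · 50.07 / 3.198e+09 = 2.635e-13 m³.
Mean wear depth h = V/A = 2.635e-13 / 7.515e-06 = 3.506e-08 m.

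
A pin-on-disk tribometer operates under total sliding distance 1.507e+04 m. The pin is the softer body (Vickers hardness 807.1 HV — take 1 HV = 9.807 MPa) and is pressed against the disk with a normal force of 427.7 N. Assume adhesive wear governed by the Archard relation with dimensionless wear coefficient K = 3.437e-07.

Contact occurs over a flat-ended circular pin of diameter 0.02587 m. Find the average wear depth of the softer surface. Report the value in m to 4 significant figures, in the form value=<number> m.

value=5.325e-07 m

Each operation carries full precision; the intermediates are shown rounded — one last rounding, at four significant figures.
Hardness H = 807.1 HV × 9.807 MPa/HV = 7915 MPa = 7.915e+09 Pa.
Contact area A = π·d²/4 = π·(0.02587 m)²/4 = 5.256e-04 m².
Working in SI base units: W = 427.7 N, H = 7.915e+09 Pa, K = 3.437e-07.
Apply Archard: V = K·W·L/H = 3.437e-07 · 427.7 · 1.507e+04 / 7.915e+09 = 2.799e-10 m³.
Mean depth h = V/A = 2.799e-10 / 5.256e-04 = 5.325e-07 m.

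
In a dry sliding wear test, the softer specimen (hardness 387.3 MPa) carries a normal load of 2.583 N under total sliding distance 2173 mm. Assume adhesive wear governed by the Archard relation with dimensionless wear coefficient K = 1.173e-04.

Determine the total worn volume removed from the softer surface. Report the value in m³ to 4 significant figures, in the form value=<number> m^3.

value=1.700e-12 m^3

The algebra runs at full float precision; intermediates appear rounded; one final rounding to 4 significant digits.
Distance covered L = 2173 mm = 2.173 m.
Hardness H = 387.3 MPa = 3.873e+08 Pa.
As SI base values: W = 2.583 N, H = 3.873e+08 Pa, K = 1.173e-04.
By Archard's law, V = K·W·L/H = 1.173e-04 · 2.583 · 2.173 / 3.873e+08 = 1.700e-12 m³.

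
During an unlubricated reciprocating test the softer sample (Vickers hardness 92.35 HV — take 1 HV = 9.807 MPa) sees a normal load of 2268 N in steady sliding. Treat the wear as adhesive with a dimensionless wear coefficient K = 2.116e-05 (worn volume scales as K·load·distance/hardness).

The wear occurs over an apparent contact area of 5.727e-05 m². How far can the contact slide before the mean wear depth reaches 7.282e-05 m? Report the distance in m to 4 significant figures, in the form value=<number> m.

The intermediates are printed rounded, and all arithmetic keeps full float precision; one final rounding, at 4 significant figures.
Hardness H = 92.35 HV × 9.807 MPa/HV = 905.7 MPa = 9.057e+08 Pa.
Restated in SI base units: W = 2268 N, H = 9.057e+08 Pa, K = 2.116e-05.
Allowed volume V_lim = h_lim·A = 7.282e-05 · 5.727e-05 = 4.170e-09 m³.
Life L = V_lim·H/(K·W) = 4.170e-09 · 9.057e+08 / (2.116e-05 · 2268) = 78.70 m.

value=78.70 m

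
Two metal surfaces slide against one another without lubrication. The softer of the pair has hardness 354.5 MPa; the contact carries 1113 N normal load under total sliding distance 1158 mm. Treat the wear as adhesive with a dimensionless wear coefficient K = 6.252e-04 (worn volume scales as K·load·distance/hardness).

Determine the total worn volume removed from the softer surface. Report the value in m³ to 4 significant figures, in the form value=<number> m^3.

All arithmetic runs at full float precision, and intermediates are printed rounded, and a single final rounding, at four significant figures.
Path length L = 1158 mm = 1.158 m.
Hardness H = 354.5 MPa = 3.545e+08 Pa.
As SI base values: W = 1113 N, H = 3.545e+08 Pa, K = 6.252e-04.
Apply Archard: V = K·W·L/H = 6.252e-04 · 1113 · 1.158 / 3.545e+08 = 2.273e-09 m³.

value=2.273e-09 m^3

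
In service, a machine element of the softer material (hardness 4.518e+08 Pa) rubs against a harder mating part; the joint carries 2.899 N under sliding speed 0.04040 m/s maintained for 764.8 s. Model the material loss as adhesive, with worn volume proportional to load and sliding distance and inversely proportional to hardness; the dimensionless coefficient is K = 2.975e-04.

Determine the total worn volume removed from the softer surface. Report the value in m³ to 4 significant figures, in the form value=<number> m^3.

value=5.898e-11 m^3

The algebra keeps exact precision. Intermediate values appear rounded, and rounded just once, at four significant figures.
Sliding distance L = v·t = 0.04040 m/s × 764.8 s = 30.90 m.
Working in SI base units: W = 2.899 N, H = 4.518e+08 Pa, K = 2.975e-04.
The Archard volume V = K·W·L/H = 2.975e-04 · 2.899 · 30.90 / 4.518e+08 = 5.898e-11 m³.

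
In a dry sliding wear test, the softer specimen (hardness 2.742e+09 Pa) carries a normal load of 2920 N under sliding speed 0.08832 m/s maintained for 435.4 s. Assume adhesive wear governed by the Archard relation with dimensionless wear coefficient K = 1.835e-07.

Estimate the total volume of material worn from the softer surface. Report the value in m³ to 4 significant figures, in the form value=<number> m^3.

The computation maintains full precision — intermediate values are shown rounded — rounded once at the end: 4 significant digits.
Convert: Distance covered L = v·t = 0.08832 m/s × 435.4 s = 38.45 m.
Expressed in SI base units: W = 2920 N, H = 2.742e+09 Pa, K = 1.835e-07.
The Archard volume V = K·W·L/H = 1.835e-07 · 2920 · 38.45 / 2.742e+09 = 7.514e-12 m³.

value=7.514e-12 m^3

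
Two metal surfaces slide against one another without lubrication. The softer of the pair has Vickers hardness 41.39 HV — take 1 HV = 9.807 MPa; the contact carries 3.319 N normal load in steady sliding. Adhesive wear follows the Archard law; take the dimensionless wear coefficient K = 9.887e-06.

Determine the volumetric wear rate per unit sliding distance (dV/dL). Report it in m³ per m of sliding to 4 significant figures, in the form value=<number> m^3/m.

Every step runs at full float precision. Printed values are rounded, and a single final rounding to four significant digits.
Convert: Hardness H = 41.39 HV × 9.807 MPa/HV = 405.9 MPa = 4.059e+08 Pa.
Expressed in SI base units: W = 3.319 N, H = 4.059e+08 Pa, K = 9.887e-06.
Sliding wear rate dV/dL = K·W/H: 9.887e-06 · 3.319 / 4.059e+08 = 8.084e-14 m³/m.

value=8.084e-14 m^3/m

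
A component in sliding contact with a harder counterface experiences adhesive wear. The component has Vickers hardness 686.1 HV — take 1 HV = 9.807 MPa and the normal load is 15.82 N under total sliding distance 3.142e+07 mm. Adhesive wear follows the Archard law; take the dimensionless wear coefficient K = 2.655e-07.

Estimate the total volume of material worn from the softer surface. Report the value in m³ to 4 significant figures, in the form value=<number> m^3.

Intermediates are displayed rounded, and all arithmetic maintains full precision. Rounded just once, at four significant digits.
Path length L = 3.142e+07 mm = 3.142e+04 m.
Hardness H = 686.1 HV × 9.807 MPa/HV = 6729 MPa = 6.729e+09 Pa.
SI base units throughout: W = 15.82 N, H = 6.729e+09 Pa, K = 2.655e-07.
Worn volume V = K·W·L/H = 2.655e-07 · 15.82 · 3.142e+04 / 6.729e+09 = 1.961e-11 m³.

value=1.961e-11 m^3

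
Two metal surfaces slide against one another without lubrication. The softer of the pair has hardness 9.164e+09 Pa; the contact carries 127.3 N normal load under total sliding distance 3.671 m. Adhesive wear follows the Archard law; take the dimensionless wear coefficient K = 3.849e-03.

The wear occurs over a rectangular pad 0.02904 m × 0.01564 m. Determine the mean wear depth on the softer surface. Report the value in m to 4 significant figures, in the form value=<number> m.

The algebra keeps full precision. The intermediates are shown rounded. Rounded just once: four significant figures.
Contact area A = 0.02904 m × 0.01564 m = 4.542e-04 m².
Restated in SI base units: W = 127.3 N, H = 9.164e+09 Pa, K = 3.849e-03.
The Archard volume V = K·W·L/H = 3.849e-03 · 127.3 · 3.671 / 9.164e+09 = 1.963e-10 m³.
Wear depth h = V/A = 1.963e-10 / 4.542e-04 = 4.322e-07 m.

value=4.322e-07 m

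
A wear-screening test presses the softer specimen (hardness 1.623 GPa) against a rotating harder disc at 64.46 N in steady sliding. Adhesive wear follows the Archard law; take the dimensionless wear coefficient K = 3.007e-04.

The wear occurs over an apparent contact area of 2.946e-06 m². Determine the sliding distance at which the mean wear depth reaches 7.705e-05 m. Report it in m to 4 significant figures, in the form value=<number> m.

value=19.01 m

The intermediates are shown rounded. Each operation runs at full precision, and rounded once at the end, at 4 significant digits.
Convert: Hardness H = 1.623 GPa = 1.623e+09 Pa.
In SI base units: W = 64.46 N, H = 1.623e+09 Pa, K = 3.007e-04.
At the depth limit, V_lim = h_lim·A = 7.705e-05 · 2.946e-06 = 2.270e-10 m³.
Inverting, life L = V_lim·H/(K·W) = 2.270e-10 · 1.623e+09 / (3.007e-04 · 64.46) = 19.01 m.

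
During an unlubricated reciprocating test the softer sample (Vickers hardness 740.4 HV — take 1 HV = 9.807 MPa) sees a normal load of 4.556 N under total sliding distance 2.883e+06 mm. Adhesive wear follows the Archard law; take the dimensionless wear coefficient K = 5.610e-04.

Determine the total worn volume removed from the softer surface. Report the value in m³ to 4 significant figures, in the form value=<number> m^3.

value=1.015e-09 m^3

Intermediate values appear rounded. All arithmetic holds full precision; rounded just once: 4 significant figures.
Convert: Total distance L = 2.883e+06 mm = 2883 m.
Convert: Hardness H = 740.4 HV × 9.807 MPa/HV = 7261 MPa = 7.261e+09 Pa.
Working in SI base units: W = 4.556 N, H = 7.261e+09 Pa, K = 5.610e-04.
By Archard's law, V = K·W·L/H = 5.610e-04 · 4.556 · 2883 / 7.261e+09 = 1.015e-09 m³.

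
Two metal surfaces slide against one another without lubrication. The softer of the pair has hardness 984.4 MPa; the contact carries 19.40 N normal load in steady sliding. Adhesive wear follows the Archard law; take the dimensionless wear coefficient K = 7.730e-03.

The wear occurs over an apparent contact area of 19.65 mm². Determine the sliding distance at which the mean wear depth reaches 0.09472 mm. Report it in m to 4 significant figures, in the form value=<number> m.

value=12.22 m

Intermediates appear rounded — the computation holds full precision, and a single final rounding to four significant digits.
Convert: Hardness H = 984.4 MPa = 9.844e+08 Pa.
Convert: Contact area A = 19.65 mm² = 1.965e-05 m².
Convert: Depth limit h_lim = 0.09472 mm = 9.472e-05 m.
In SI base units, W = 19.40 N, H = 9.844e+08 Pa, K = 7.730e-03.
Volume at the limit: V_lim = h_lim·A = 9.472e-05 · 1.965e-05 = 1.861e-09 m³.
So the life L = V_lim·H/(K·W) = 1.861e-09 · 9.844e+08 / (7.730e-03 · 19.40) = 12.22 m.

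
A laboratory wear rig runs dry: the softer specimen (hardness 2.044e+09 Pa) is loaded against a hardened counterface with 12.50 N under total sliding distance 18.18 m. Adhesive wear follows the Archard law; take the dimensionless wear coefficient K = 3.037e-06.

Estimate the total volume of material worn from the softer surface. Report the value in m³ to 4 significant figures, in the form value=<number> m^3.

Every step keeps full precision — intermediates are shown rounded, and rounded once at the end: four significant figures.
Working in SI base units: W = 12.50 N, H = 2.044e+09 Pa, K = 3.037e-06.
Archard relation: V = K·W·L/H = 3.037e-06 · 12.50 · 18.18 / 2.044e+09 = 3.377e-13 m³.

value=3.377e-13 m^3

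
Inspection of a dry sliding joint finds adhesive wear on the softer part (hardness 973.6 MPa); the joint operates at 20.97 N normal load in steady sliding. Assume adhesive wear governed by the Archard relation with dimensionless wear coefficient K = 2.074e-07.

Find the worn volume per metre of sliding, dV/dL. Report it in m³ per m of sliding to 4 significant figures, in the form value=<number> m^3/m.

value=4.467e-15 m^3/m

Every step maintains full precision. Displayed values are rounded. Rounded once at the end, at four significant figures.
Convert: Hardness H = 973.6 MPa = 9.736e+08 Pa.
In SI base units, W = 20.97 N, H = 9.736e+08 Pa, K = 2.074e-07.
Wear rate dV/dL = K·W/H, so: 2.074e-07 · 20.97 / 9.736e+08 = 4.467e-15 m³/m.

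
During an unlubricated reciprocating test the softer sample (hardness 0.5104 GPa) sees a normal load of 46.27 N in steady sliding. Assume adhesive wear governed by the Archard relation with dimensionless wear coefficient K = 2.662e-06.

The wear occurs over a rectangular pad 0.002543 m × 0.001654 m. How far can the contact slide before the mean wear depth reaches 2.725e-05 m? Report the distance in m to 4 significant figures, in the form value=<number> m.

Every step runs at exact precision, and printed values are rounded — rounded once at the end: 4 significant figures.
Hardness H = 0.5104 GPa = 5.104e+08 Pa.
Contact area A = 0.002543 m × 0.001654 m = 4.206e-06 m².
Expressed in SI base units: W = 46.27 N, H = 5.104e+08 Pa, K = 2.662e-06.
Wearable volume V_lim = h_lim·A = 2.725e-05 · 4.206e-06 = 1.146e-10 m³.
Thus life L = V_lim·H/(K·W) = 1.146e-10 · 5.104e+08 / (2.662e-06 · 46.27) = 475.0 m.

value=475.0 m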